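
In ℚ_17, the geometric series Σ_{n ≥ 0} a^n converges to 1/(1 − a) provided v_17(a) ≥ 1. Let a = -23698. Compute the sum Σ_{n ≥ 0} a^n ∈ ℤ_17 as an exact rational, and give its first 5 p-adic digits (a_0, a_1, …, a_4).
Σ a^n = 1/(1 − a) = 1/23699;  first 5 digits = (1, 0, 3, 12, 8)

v_17(a) = 2 ≥ 1, so the series converges in ℤ_17 to 1/(1 − a) = 1/(1 − (-23698)) = 1/23699. Expand this rational in ℤ_17: compute digits iteratively via d_i = x_i mod 17, x_{i+1} = (x_i − d_i)/17. The first 5 digits are (1, 0, 3, 12, 8).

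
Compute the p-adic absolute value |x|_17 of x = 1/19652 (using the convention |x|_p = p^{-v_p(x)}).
|1/19652|_17 = 4913

Step 1 — compute v_17(x) by factoring powers of 17 out of the numerator and denominator: v_17(1/19652) = -3. Step 2 — apply |x|_p = p^{-v_p(x)} = 17^{3} = 4913.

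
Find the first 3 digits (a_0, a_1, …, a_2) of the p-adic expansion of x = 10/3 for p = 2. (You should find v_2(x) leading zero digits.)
(a_0, …, a_2) = (0, 1, 1)

v_2(10/3) = 1, so a_0 = ... = a_0 = 0. Factor out: x = 2^1 · u with u = 5/3 a unit in ℤ_2. Expand u iteratively via a_{v+i} = u_i mod 2, u_{i+1} = (u_i − a_{v+i})/2:
  u_0 = 5/3;  a_1 = 1;  u_1 = (u_0 − 1)/2 = 1/3
  u_1 = 1/3;  a_2 = 1;  u_2 = (u_1 − 1)/2 = -1/3
Digits: (0, 1, 1).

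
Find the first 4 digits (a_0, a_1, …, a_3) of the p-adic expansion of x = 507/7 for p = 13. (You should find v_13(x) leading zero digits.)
(a_0, …, a_3) = (0, 0, 6, 7)

v_13(507/7) = 2, so a_0 = ... = a_1 = 0. Factor out: x = 13^2 · u with u = 3/7 a unit in ℤ_13. Expand u iteratively via a_{v+i} = u_i mod 13, u_{i+1} = (u_i − a_{v+i})/13:
  u_0 = 3/7;  a_2 = 6;  u_1 = (u_0 − 6)/13 = -3/7
  u_1 = -3/7;  a_3 = 7;  u_2 = (u_1 − 7)/13 = -4/7
Digits: (0, 0, 6, 7).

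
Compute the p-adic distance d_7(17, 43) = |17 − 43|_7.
d_7(17, 43) = 1

Step 1 — x − y = 17 − 43 = -26. Step 2 — v_7(-26) = 0 (factor: -26 = −(7^0 · 26); the sign does not affect v_p). Step 3 — |x − y|_7 = 7^{0} = 1.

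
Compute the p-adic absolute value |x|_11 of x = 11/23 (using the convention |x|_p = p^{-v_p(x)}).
|11/23|_11 = 1/11

Step 1 — compute v_11(x) by factoring powers of 11 out of the numerator and denominator: v_11(11/23) = 1. Step 2 — apply |x|_p = p^{-v_p(x)} = 11^{-1} = 1/11.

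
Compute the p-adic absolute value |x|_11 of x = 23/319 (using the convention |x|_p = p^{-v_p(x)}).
|23/319|_11 = 11

Step 1 — compute v_11(x) by factoring powers of 11 out of the numerator and denominator: v_11(23/319) = -1. Step 2 — apply |x|_p = p^{-v_p(x)} = 11^{1} = 11.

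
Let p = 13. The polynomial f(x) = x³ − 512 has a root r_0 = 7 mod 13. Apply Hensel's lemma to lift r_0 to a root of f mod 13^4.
r_3 = 3894 (mod 28561)

Hensel: r_{i+1} = r_i − f(r_i)/f′(r_i) mod 13^{i+2}, where f′(x) = 3x². Iterate:
  r_0 = 7 (mod 13)
  r_1 = 7 (mod 169)
  r_2 = 1697 (mod 2197)
  r_3 = 3894 (mod 28561)
Final: r = 3894 with f(r) ≡ 0 mod 13^4.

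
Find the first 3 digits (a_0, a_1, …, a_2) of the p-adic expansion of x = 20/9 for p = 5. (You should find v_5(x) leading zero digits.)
(a_0, …, a_2) = (0, 1, 1)

v_5(20/9) = 1, so a_0 = ... = a_0 = 0. Factor out: x = 5^1 · u with u = 4/9 a unit in ℤ_5. Expand u iteratively via a_{v+i} = u_i mod 5, u_{i+1} = (u_i − a_{v+i})/5:
  u_0 = 4/9;  a_1 = 1;  u_1 = (u_0 − 1)/5 = -1/9
  u_1 = -1/9;  a_2 = 1;  u_2 = (u_1 − 1)/5 = -2/9
Digits: (0, 1, 1).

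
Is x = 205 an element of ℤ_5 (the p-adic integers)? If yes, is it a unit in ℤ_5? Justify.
x ∈ ℤ_5 but not a unit; v_5(x) = 1 > 0

ℤ_5 = {x ∈ ℚ_5 : v_5(x) ≥ 0} and ℤ_5^× = {x ∈ ℤ_5 : v_5(x) = 0}. Here v_5(205) = v_5(num) − v_5(den) = 1; compare against these criteria.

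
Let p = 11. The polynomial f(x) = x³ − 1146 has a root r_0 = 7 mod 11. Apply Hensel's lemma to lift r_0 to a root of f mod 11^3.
r_2 = 964 (mod 1331)

Hensel: r_{i+1} = r_i − f(r_i)/f′(r_i) mod 11^{i+2}, where f′(x) = 3x². Iterate:
  r_0 = 7 (mod 11)
  r_1 = 117 (mod 121)
  r_2 = 964 (mod 1331)
Final: r = 964 with f(r) ≡ 0 mod 11^3.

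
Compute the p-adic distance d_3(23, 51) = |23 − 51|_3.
d_3(23, 51) = 1

Step 1 — x − y = 23 − 51 = -28. Step 2 — v_3(-28) = 0 (factor: -28 = −(3^0 · 28); the sign does not affect v_p). Step 3 — |x − y|_3 = 3^{0} = 1.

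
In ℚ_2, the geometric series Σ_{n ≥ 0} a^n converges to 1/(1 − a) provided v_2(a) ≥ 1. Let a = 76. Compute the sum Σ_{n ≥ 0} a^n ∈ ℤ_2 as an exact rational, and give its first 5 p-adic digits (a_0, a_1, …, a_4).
Σ a^n = 1/(1 − a) = -1/75;  first 5 digits = (1, 0, 1, 1, 1)

v_2(a) = 2 ≥ 1, so the series converges in ℤ_2 to 1/(1 − a) = 1/(1 − 76) = -1/75. Expand this rational in ℤ_2: compute digits iteratively via d_i = x_i mod 2, x_{i+1} = (x_i − d_i)/2. The first 5 digits are (1, 0, 1, 1, 1).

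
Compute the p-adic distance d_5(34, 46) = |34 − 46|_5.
d_5(34, 46) = 1

Step 1 — x − y = 34 − 46 = -12. Step 2 — v_5(-12) = 0 (factor: -12 = −(5^0 · 12); the sign does not affect v_p). Step 3 — |x − y|_5 = 5^{0} = 1.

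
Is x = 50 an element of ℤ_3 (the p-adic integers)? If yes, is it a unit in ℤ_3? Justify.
x ∈ ℤ_3^× (unit); v_3(x) = 0

ℤ_3 = {x ∈ ℚ_3 : v_3(x) ≥ 0} and ℤ_3^× = {x ∈ ℤ_3 : v_3(x) = 0}. Here v_3(50) = v_3(num) − v_3(den) = 0; compare against these criteria.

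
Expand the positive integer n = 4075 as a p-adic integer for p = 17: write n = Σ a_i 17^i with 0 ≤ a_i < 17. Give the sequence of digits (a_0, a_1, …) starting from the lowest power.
(a_0, a_1, …) = (12, 1, 14)

Repeated division by 17 gives the digits low-to-high: 4075 = 12 + 1·17^1 + 14·17^2. Digit sequence: (12, 1, 14).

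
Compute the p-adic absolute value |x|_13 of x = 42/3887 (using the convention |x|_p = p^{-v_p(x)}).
|42/3887|_13 = 169

Step 1 — compute v_13(x) by factoring powers of 13 out of the numerator and denominator: v_13(42/3887) = -2. Step 2 — apply |x|_p = p^{-v_p(x)} = 13^{2} = 169.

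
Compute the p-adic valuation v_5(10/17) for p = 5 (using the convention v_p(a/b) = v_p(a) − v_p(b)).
v_5(10/17) = 1

Factor powers of 5 from the numerator and denominator of the reduced fraction: 10 = 5^1 · 2 and 17 = 5^0 · 17. Apply v_p(a/b) = v_p(a) − v_p(b): v_5(10/17) = 1 − 0 = 1.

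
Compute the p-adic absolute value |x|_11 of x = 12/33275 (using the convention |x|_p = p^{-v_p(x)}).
|12/33275|_11 = 1331

Step 1 — compute v_11(x) by factoring powers of 11 out of the numerator and denominator: v_11(12/33275) = -3. Step 2 — apply |x|_p = p^{-v_p(x)} = 11^{3} = 1331.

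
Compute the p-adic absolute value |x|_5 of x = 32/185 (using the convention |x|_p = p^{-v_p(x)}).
|32/185|_5 = 5

Step 1 — compute v_5(x) by factoring powers of 5 out of the numerator and denominator: v_5(32/185) = -1. Step 2 — apply |x|_p = p^{-v_p(x)} = 5^{1} = 5.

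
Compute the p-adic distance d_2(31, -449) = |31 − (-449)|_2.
d_2(31, -449) = 1/32

Step 1 — x − y = 31 − (-449) = 480. Step 2 — v_2(480) = 5 (factor: 480 = (2^5 · 15); the sign does not affect v_p). Step 3 — |x − y|_2 = 2^{-5} = 1/32.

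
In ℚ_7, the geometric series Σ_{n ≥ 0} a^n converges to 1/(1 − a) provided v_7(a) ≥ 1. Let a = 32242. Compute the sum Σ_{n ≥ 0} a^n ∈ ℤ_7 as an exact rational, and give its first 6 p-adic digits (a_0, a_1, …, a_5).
Σ a^n = 1/(1 − a) = -1/32241;  first 6 digits = (1, 0, 0, 3, 6, 1)

v_7(a) = 3 ≥ 1, so the series converges in ℤ_7 to 1/(1 − a) = 1/(1 − 32242) = -1/32241. Expand this rational in ℤ_7: compute digits iteratively via d_i = x_i mod 7, x_{i+1} = (x_i − d_i)/7. The first 6 digits are (1, 0, 0, 3, 6, 1).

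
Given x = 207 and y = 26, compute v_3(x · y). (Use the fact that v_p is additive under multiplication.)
v_3(5382) = 2

v_p(x) = 2 (factor: 207 = 3^2 · 23); v_p(y) = 0 (factor: 26 = 3^0 · 26). Additivity: v_p(xy) = v_p(x) + v_p(y) = 2 + 0 = 2. (Direct check: xy = 5382 = 3^2 · (598).)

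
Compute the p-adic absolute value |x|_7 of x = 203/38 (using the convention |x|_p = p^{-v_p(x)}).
|203/38|_7 = 1/7

Step 1 — compute v_7(x) by factoring powers of 7 out of the numerator and denominator: v_7(203/38) = 1. Step 2 — apply |x|_p = p^{-v_p(x)} = 7^{-1} = 1/7.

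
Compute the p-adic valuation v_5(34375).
v_5(34375) = 5

v_5(n) is the largest exponent k such that 5^k divides n. Factor out: 34375 = 5^5 · 11. (Sign doesn't affect v_p.) So v_5(34375) = 5.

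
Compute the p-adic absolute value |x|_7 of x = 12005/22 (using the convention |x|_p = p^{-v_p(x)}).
|12005/22|_7 = 1/2401

Step 1 — compute v_7(x) by factoring powers of 7 out of the numerator and denominator: v_7(12005/22) = 4. Step 2 — apply |x|_p = p^{-v_p(x)} = 7^{-4} = 1/2401.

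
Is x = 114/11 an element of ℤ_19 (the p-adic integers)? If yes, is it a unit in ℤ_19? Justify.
x ∈ ℤ_19 but not a unit; v_19(x) = 1 > 0

ℤ_19 = {x ∈ ℚ_19 : v_19(x) ≥ 0} and ℤ_19^× = {x ∈ ℤ_19 : v_19(x) = 0}. Here v_19(114/11) = v_19(num) − v_19(den) = 1; compare against these criteria.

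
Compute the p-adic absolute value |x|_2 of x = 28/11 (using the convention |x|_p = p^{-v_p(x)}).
|28/11|_2 = 1/4

Step 1 — compute v_2(x) by factoring powers of 2 out of the numerator and denominator: v_2(28/11) = 2. Step 2 — apply |x|_p = p^{-v_p(x)} = 2^{-2} = 1/4.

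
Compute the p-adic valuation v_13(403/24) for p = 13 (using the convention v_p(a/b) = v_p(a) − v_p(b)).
v_13(403/24) = 1

Factor powers of 13 from the numerator and denominator of the reduced fraction: 403 = 13^1 · 31 and 24 = 13^0 · 24. Apply v_p(a/b) = v_p(a) − v_p(b): v_13(403/24) = 1 − 0 = 1.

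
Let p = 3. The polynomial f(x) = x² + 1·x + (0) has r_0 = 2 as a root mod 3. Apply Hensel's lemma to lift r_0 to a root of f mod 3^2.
r_1 = 8 (mod 9)

Hensel: r_{i+1} = r_i − f(r_i)·(f′(r_i))^{-1} mod 3^{i+2}, f′(x) = 2x + 1. Iterate:
  r_0 = 2 (mod 3)
  r_1 = 8 (mod 9)
Final: r = 8 satisfies f(r) ≡ 0 mod 3^2.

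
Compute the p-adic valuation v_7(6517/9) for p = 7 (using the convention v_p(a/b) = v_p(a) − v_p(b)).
v_7(6517/9) = 3

Factor powers of 7 from the numerator and denominator of the reduced fraction: 6517 = 7^3 · 19 and 9 = 7^0 · 9. Apply v_p(a/b) = v_p(a) − v_p(b): v_7(6517/9) = 3 − 0 = 3.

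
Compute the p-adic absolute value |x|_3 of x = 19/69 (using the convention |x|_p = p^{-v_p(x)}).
|19/69|_3 = 3

Step 1 — compute v_3(x) by factoring powers of 3 out of the numerator and denominator: v_3(19/69) = -1. Step 2 — apply |x|_p = p^{-v_p(x)} = 3^{1} = 3.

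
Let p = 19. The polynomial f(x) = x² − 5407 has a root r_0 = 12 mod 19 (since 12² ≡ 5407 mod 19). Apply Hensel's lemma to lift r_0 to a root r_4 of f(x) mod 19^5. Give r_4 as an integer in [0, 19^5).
r_4 = 1206588 (mod 2476099)

Hensel's recurrence: r_{i+1} = r_i − f(r_i)·(f′(r_i))^{-1} mod 19^{i+2}, with f′(x) = 2x. Iterate:
  r_0 = 12 (mod 19)
  r_1 = 126 (mod 361)
  r_2 = 6263 (mod 6859)
  r_3 = 33699 (mod 130321)
  r_4 = 1206588 (mod 2476099)
Final: r_4 = 1206588, and one checks f(r_4) ≡ 0 mod 19^5.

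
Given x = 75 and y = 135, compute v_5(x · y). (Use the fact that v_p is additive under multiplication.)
v_5(10125) = 3

v_p(x) = 2 (factor: 75 = 5^2 · 3); v_p(y) = 1 (factor: 135 = 5^1 · 27). Additivity: v_p(xy) = v_p(x) + v_p(y) = 2 + 1 = 3. (Direct check: xy = 10125 = 5^3 · (81).)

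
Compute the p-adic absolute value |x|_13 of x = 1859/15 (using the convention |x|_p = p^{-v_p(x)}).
|1859/15|_13 = 1/169

Step 1 — compute v_13(x) by factoring powers of 13 out of the numerator and denominator: v_13(1859/15) = 2. Step 2 — apply |x|_p = p^{-v_p(x)} = 13^{-2} = 1/169.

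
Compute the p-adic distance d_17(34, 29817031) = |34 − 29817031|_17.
d_17(34, 29817031) = 1/1419857

Step 1 — x − y = 34 − 29817031 = -29816997. Step 2 — v_17(-29816997) = 5 (factor: -29816997 = −(17^5 · 21); the sign does not affect v_p). Step 3 — |x − y|_17 = 17^{-5} = 1/1419857.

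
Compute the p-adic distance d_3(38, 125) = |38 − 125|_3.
d_3(38, 125) = 1/3

Step 1 — x − y = 38 − 125 = -87. Step 2 — v_3(-87) = 1 (factor: -87 = −(3^1 · 29); the sign does not affect v_p). Step 3 — |x − y|_3 = 3^{-1} = 1/3.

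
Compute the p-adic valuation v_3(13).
v_3(13) = 0

v_3(n) is the largest exponent k such that 3^k divides n. Factor out: 13 = 3^0 · 13. (Sign doesn't affect v_p.) So v_3(13) = 0.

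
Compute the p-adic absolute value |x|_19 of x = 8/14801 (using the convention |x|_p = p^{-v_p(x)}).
|8/14801|_19 = 361

Step 1 — compute v_19(x) by factoring powers of 19 out of the numerator and denominator: v_19(8/14801) = -2. Step 2 — apply |x|_p = p^{-v_p(x)} = 19^{2} = 361.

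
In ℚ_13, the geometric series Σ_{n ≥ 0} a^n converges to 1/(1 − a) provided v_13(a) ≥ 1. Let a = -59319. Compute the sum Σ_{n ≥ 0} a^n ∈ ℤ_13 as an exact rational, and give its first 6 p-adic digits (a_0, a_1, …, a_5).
Σ a^n = 1/(1 − a) = 1/59320;  first 6 digits = (1, 0, 0, 12, 10, 12)

v_13(a) = 3 ≥ 1, so the series converges in ℤ_13 to 1/(1 − a) = 1/(1 − (-59319)) = 1/59320. Expand this rational in ℤ_13: compute digits iteratively via d_i = x_i mod 13, x_{i+1} = (x_i − d_i)/13. The first 6 digits are (1, 0, 0, 12, 10, 12).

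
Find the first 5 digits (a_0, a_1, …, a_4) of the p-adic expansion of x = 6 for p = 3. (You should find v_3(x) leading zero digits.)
(a_0, …, a_4) = (0, 2, 0, 0, 0)

v_3(6) = 1, so a_0 = ... = a_0 = 0. Factor out: x = 3^1 · u with u = 2 a unit in ℤ_3. Expand u iteratively via a_{v+i} = u_i mod 3, u_{i+1} = (u_i − a_{v+i})/3:
  u_0 = 2;  a_1 = 2;  u_1 = (u_0 − 2)/3 = 0
  u_1 = 0;  a_2 = 0;  u_2 = (u_1 − 0)/3 = 0
  u_2 = 0;  a_3 = 0;  u_3 = (u_2 − 0)/3 = 0
  u_3 = 0;  a_4 = 0;  u_4 = (u_3 − 0)/3 = 0
Digits: (0, 2, 0, 0, 0).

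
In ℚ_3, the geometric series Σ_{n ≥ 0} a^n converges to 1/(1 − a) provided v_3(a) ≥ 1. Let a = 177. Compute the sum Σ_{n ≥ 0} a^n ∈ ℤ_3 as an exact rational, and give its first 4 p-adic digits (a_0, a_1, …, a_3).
Σ a^n = 1/(1 − a) = -1/176;  first 4 digits = (1, 2, 2, 1)

v_3(a) = 1 ≥ 1, so the series converges in ℤ_3 to 1/(1 − a) = 1/(1 − 177) = -1/176. Expand this rational in ℤ_3: compute digits iteratively via d_i = x_i mod 3, x_{i+1} = (x_i − d_i)/3. The first 4 digits are (1, 2, 2, 1).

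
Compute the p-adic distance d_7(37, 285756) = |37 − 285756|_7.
d_7(37, 285756) = 1/16807

Step 1 — x − y = 37 − 285756 = -285719. Step 2 — v_7(-285719) = 5 (factor: -285719 = −(7^5 · 17); the sign does not affect v_p). Step 3 — |x − y|_7 = 7^{-5} = 1/16807.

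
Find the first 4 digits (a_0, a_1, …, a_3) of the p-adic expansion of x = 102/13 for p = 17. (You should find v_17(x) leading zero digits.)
(a_0, …, a_3) = (0, 7, 14, 7)

v_17(102/13) = 1, so a_0 = ... = a_0 = 0. Factor out: x = 17^1 · u with u = 6/13 a unit in ℤ_17. Expand u iteratively via a_{v+i} = u_i mod 17, u_{i+1} = (u_i − a_{v+i})/17:
  u_0 = 6/13;  a_1 = 7;  u_1 = (u_0 − 7)/17 = -5/13
  u_1 = -5/13;  a_2 = 14;  u_2 = (u_1 − 14)/17 = -11/13
  u_2 = -11/13;  a_3 = 7;  u_3 = (u_2 − 7)/17 = -6/13
Digits: (0, 7, 14, 7).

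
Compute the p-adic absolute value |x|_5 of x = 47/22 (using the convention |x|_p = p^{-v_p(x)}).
|47/22|_5 = 1

Step 1 — compute v_5(x) by factoring powers of 5 out of the numerator and denominator: v_5(47/22) = 0. Step 2 — apply |x|_p = p^{-v_p(x)} = 5^{0} = 1.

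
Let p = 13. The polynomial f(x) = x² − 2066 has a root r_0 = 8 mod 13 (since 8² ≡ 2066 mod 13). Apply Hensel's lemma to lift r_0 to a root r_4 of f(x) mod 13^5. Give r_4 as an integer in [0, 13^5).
r_4 = 336422 (mod 371293)

Hensel's recurrence: r_{i+1} = r_i − f(r_i)·(f′(r_i))^{-1} mod 13^{i+2}, with f′(x) = 2x. Iterate:
  r_0 = 8 (mod 13)
  r_1 = 112 (mod 169)
  r_2 = 281 (mod 2197)
  r_3 = 22251 (mod 28561)
  r_4 = 336422 (mod 371293)
Final: r_4 = 336422, and one checks f(r_4) ≡ 0 mod 13^5.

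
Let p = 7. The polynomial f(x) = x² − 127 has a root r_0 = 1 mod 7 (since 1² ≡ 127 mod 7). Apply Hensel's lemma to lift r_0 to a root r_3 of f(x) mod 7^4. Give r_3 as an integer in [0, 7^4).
r_3 = 652 (mod 2401)

Hensel's recurrence: r_{i+1} = r_i − f(r_i)·(f′(r_i))^{-1} mod 7^{i+2}, with f′(x) = 2x. Iterate:
  r_0 = 1 (mod 7)
  r_1 = 15 (mod 49)
  r_2 = 309 (mod 343)
  r_3 = 652 (mod 2401)
Final: r_3 = 652, and one checks f(r_3) ≡ 0 mod 7^4.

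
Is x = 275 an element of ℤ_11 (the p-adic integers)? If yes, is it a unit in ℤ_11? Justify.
x ∈ ℤ_11 but not a unit; v_11(x) = 1 > 0

ℤ_11 = {x ∈ ℚ_11 : v_11(x) ≥ 0} and ℤ_11^× = {x ∈ ℤ_11 : v_11(x) = 0}. Here v_11(275) = v_11(num) − v_11(den) = 1; compare against these criteria.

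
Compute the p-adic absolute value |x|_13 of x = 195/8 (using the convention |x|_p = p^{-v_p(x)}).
|195/8|_13 = 1/13

Step 1 — compute v_13(x) by factoring powers of 13 out of the numerator and denominator: v_13(195/8) = 1. Step 2 — apply |x|_p = p^{-v_p(x)} = 13^{-1} = 1/13.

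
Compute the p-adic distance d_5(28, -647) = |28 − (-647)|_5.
d_5(28, -647) = 1/25

Step 1 — x − y = 28 − (-647) = 675. Step 2 — v_5(675) = 2 (factor: 675 = (5^2 · 27); the sign does not affect v_p). Step 3 — |x − y|_5 = 5^{-2} = 1/25.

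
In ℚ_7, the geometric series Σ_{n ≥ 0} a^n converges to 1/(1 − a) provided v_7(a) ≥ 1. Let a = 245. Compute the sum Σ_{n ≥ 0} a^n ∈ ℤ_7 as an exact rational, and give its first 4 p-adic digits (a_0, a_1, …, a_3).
Σ a^n = 1/(1 − a) = -1/244;  first 4 digits = (1, 0, 5, 0)

v_7(a) = 2 ≥ 1, so the series converges in ℤ_7 to 1/(1 − a) = 1/(1 − 245) = -1/244. Expand this rational in ℤ_7: compute digits iteratively via d_i = x_i mod 7, x_{i+1} = (x_i − d_i)/7. The first 4 digits are (1, 0, 5, 0).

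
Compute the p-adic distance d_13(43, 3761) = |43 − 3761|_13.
d_13(43, 3761) = 1/169

Step 1 — x − y = 43 − 3761 = -3718. Step 2 — v_13(-3718) = 2 (factor: -3718 = −(13^2 · 22); the sign does not affect v_p). Step 3 — |x − y|_13 = 13^{-2} = 1/169.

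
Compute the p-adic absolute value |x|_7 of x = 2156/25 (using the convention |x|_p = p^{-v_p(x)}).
|2156/25|_7 = 1/49

Step 1 — compute v_7(x) by factoring powers of 7 out of the numerator and denominator: v_7(2156/25) = 2. Step 2 — apply |x|_p = p^{-v_p(x)} = 7^{-2} = 1/49.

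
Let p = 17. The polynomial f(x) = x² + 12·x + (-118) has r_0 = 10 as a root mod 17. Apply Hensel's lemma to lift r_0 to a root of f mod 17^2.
r_1 = 61 (mod 289)

Hensel: r_{i+1} = r_i − f(r_i)·(f′(r_i))^{-1} mod 17^{i+2}, f′(x) = 2x + 12. Iterate:
  r_0 = 10 (mod 17)
  r_1 = 61 (mod 289)
Final: r = 61 satisfies f(r) ≡ 0 mod 17^2.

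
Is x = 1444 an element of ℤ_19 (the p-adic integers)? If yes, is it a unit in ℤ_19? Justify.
x ∈ ℤ_19 but not a unit; v_19(x) = 2 > 0

ℤ_19 = {x ∈ ℚ_19 : v_19(x) ≥ 0} and ℤ_19^× = {x ∈ ℤ_19 : v_19(x) = 0}. Here v_19(1444) = v_19(num) − v_19(den) = 2; compare against these criteria.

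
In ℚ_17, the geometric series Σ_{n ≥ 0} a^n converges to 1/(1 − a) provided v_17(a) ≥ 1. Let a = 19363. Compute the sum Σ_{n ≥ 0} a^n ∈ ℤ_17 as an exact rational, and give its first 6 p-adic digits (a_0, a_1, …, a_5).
Σ a^n = 1/(1 − a) = -1/19362;  first 6 digits = (1, 0, 16, 3, 1, 9)

v_17(a) = 2 ≥ 1, so the series converges in ℤ_17 to 1/(1 − a) = 1/(1 − 19363) = -1/19362. Expand this rational in ℤ_17: compute digits iteratively via d_i = x_i mod 17, x_{i+1} = (x_i − d_i)/17. The first 6 digits are (1, 0, 16, 3, 1, 9).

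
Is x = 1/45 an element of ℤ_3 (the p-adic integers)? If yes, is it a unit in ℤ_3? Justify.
x ∉ ℤ_3 (v_3(x) = -2 < 0)

ℤ_3 = {x ∈ ℚ_3 : v_3(x) ≥ 0} and ℤ_3^× = {x ∈ ℤ_3 : v_3(x) = 0}. Here v_3(1/45) = v_3(num) − v_3(den) = -2; compare against these criteria.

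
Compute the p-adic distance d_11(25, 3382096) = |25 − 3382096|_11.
d_11(25, 3382096) = 1/161051

Step 1 — x − y = 25 − 3382096 = -3382071. Step 2 — v_11(-3382071) = 5 (factor: -3382071 = −(11^5 · 21); the sign does not affect v_p). Step 3 — |x − y|_11 = 11^{-5} = 1/161051.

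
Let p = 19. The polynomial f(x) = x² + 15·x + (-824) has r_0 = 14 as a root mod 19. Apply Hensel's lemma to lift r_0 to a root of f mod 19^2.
r_1 = 242 (mod 361)

Hensel: r_{i+1} = r_i − f(r_i)·(f′(r_i))^{-1} mod 19^{i+2}, f′(x) = 2x + 15. Iterate:
  r_0 = 14 (mod 19)
  r_1 = 242 (mod 361)
Final: r = 242 satisfies f(r) ≡ 0 mod 19^2.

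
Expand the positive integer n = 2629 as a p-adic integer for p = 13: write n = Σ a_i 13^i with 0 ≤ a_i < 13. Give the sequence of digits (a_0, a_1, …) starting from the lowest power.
(a_0, a_1, …) = (3, 7, 2, 1)

Repeated division by 13 gives the digits low-to-high: 2629 = 3 + 7·13^1 + 2·13^2 + 1·13^3. Digit sequence: (3, 7, 2, 1).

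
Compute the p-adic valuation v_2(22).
v_2(22) = 1

v_2(n) is the largest exponent k such that 2^k divides n. Factor out: 22 = 2^1 · 11. (Sign doesn't affect v_p.) So v_2(22) = 1.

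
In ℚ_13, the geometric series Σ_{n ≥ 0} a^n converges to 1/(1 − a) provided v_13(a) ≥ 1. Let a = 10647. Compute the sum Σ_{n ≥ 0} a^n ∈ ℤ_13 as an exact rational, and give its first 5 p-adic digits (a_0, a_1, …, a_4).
Σ a^n = 1/(1 − a) = -1/10646;  first 5 digits = (1, 0, 11, 4, 4)

v_13(a) = 2 ≥ 1, so the series converges in ℤ_13 to 1/(1 − a) = 1/(1 − 10647) = -1/10646. Expand this rational in ℤ_13: compute digits iteratively via d_i = x_i mod 13, x_{i+1} = (x_i − d_i)/13. The first 5 digits are (1, 0, 11, 4, 4).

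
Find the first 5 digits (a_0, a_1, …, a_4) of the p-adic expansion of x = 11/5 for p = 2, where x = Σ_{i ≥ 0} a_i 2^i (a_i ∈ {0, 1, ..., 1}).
(a_0, …, a_4) = (1, 1, 1, 1, 0)

v_2(11/5) = 0 (numerator and denominator both coprime to 2), so x ∈ ℤ_2^×. Compute digits iteratively via a_i = x_i mod 2, x_{i+1} = (x_i − a_i)/2, with x_0 = x:
  x_0 = 11/5;  a_0 = 1;  x_1 = (x_0 − 1)/2 = 3/5
  x_1 = 3/5;  a_1 = 1;  x_2 = (x_1 − 1)/2 = -1/5
  x_2 = -1/5;  a_2 = 1;  x_3 = (x_2 − 1)/2 = -3/5
  x_3 = -3/5;  a_3 = 1;  x_4 = (x_3 − 1)/2 = -4/5
  x_4 = -4/5;  a_4 = 0;  x_5 = (x_4 − 0)/2 = -2/5
Digits: (1, 1, 1, 1, 0).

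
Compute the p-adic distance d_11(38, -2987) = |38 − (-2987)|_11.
d_11(38, -2987) = 1/121

Step 1 — x − y = 38 − (-2987) = 3025. Step 2 — v_11(3025) = 2 (factor: 3025 = (11^2 · 25); the sign does not affect v_p). Step 3 — |x − y|_11 = 11^{-2} = 1/121.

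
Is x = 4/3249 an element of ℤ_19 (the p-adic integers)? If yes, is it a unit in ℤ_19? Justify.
x ∉ ℤ_19 (v_19(x) = -2 < 0)

ℤ_19 = {x ∈ ℚ_19 : v_19(x) ≥ 0} and ℤ_19^× = {x ∈ ℤ_19 : v_19(x) = 0}. Here v_19(4/3249) = v_19(num) − v_19(den) = -2; compare against these criteria.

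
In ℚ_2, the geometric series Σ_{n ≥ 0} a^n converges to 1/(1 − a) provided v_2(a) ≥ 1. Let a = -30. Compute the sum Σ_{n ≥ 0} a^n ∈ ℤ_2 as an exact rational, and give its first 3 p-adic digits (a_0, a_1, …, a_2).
Σ a^n = 1/(1 − a) = 1/31;  first 3 digits = (1, 1, 1)

v_2(a) = 1 ≥ 1, so the series converges in ℤ_2 to 1/(1 − a) = 1/(1 − (-30)) = 1/31. Expand this rational in ℤ_2: compute digits iteratively via d_i = x_i mod 2, x_{i+1} = (x_i − d_i)/2. The first 3 digits are (1, 1, 1).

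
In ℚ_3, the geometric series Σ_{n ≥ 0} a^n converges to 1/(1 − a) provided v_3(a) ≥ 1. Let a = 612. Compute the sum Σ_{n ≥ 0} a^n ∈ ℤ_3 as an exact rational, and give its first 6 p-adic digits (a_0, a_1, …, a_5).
Σ a^n = 1/(1 − a) = -1/611;  first 6 digits = (1, 0, 2, 1, 2, 1)

v_3(a) = 2 ≥ 1, so the series converges in ℤ_3 to 1/(1 − a) = 1/(1 − 612) = -1/611. Expand this rational in ℤ_3: compute digits iteratively via d_i = x_i mod 3, x_{i+1} = (x_i − d_i)/3. The first 6 digits are (1, 0, 2, 1, 2, 1).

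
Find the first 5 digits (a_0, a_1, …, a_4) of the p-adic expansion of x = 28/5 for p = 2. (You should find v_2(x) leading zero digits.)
(a_0, …, a_4) = (0, 0, 1, 1, 0)

v_2(28/5) = 2, so a_0 = ... = a_1 = 0. Factor out: x = 2^2 · u with u = 7/5 a unit in ℤ_2. Expand u iteratively via a_{v+i} = u_i mod 2, u_{i+1} = (u_i − a_{v+i})/2:
  u_0 = 7/5;  a_2 = 1;  u_1 = (u_0 − 1)/2 = 1/5
  u_1 = 1/5;  a_3 = 1;  u_2 = (u_1 − 1)/2 = -2/5
  u_2 = -2/5;  a_4 = 0;  u_3 = (u_2 − 0)/2 = -1/5
Digits: (0, 0, 1, 1, 0).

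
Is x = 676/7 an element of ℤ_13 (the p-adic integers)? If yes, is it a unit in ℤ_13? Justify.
x ∈ ℤ_13 but not a unit; v_13(x) = 2 > 0

ℤ_13 = {x ∈ ℚ_13 : v_13(x) ≥ 0} and ℤ_13^× = {x ∈ ℤ_13 : v_13(x) = 0}. Here v_13(676/7) = v_13(num) − v_13(den) = 2; compare against these criteria.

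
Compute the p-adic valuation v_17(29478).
v_17(29478) = 3

v_17(n) is the largest exponent k such that 17^k divides n. Factor out: 29478 = 17^3 · 6. (Sign doesn't affect v_p.) So v_17(29478) = 3.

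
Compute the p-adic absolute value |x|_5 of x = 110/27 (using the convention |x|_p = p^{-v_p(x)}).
|110/27|_5 = 1/5

Step 1 — compute v_5(x) by factoring powers of 5 out of the numerator and denominator: v_5(110/27) = 1. Step 2 — apply |x|_p = p^{-v_p(x)} = 5^{-1} = 1/5.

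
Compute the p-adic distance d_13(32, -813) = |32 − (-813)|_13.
d_13(32, -813) = 1/169

Step 1 — x − y = 32 − (-813) = 845. Step 2 — v_13(845) = 2 (factor: 845 = (13^2 · 5); the sign does not affect v_p). Step 3 — |x − y|_13 = 13^{-2} = 1/169.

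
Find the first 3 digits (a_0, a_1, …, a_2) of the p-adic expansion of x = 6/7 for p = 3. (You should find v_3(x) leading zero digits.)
(a_0, …, a_2) = (0, 2, 2)

v_3(6/7) = 1, so a_0 = ... = a_0 = 0. Factor out: x = 3^1 · u with u = 2/7 a unit in ℤ_3. Expand u iteratively via a_{v+i} = u_i mod 3, u_{i+1} = (u_i − a_{v+i})/3:
  u_0 = 2/7;  a_1 = 2;  u_1 = (u_0 − 2)/3 = -4/7
  u_1 = -4/7;  a_2 = 2;  u_2 = (u_1 − 2)/3 = -6/7
Digits: (0, 2, 2).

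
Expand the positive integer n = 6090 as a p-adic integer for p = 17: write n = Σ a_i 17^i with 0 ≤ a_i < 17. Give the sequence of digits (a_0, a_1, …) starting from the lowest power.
(a_0, a_1, …) = (4, 1, 4, 1)

Repeated division by 17 gives the digits low-to-high: 6090 = 4 + 1·17^1 + 4·17^2 + 1·17^3. Digit sequence: (4, 1, 4, 1).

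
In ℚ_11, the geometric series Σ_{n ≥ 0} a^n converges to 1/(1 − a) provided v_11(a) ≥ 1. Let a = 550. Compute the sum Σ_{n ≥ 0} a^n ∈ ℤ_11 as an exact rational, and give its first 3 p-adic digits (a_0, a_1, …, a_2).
Σ a^n = 1/(1 − a) = -1/549;  first 3 digits = (1, 6, 7)

v_11(a) = 1 ≥ 1, so the series converges in ℤ_11 to 1/(1 − a) = 1/(1 − 550) = -1/549. Expand this rational in ℤ_11: compute digits iteratively via d_i = x_i mod 11, x_{i+1} = (x_i − d_i)/11. The first 3 digits are (1, 6, 7).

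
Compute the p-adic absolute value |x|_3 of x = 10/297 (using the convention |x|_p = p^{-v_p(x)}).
|10/297|_3 = 27

Step 1 — compute v_3(x) by factoring powers of 3 out of the numerator and denominator: v_3(10/297) = -3. Step 2 — apply |x|_p = p^{-v_p(x)} = 3^{3} = 27.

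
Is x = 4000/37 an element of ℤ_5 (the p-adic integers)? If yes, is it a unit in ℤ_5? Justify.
x ∈ ℤ_5 but not a unit; v_5(x) = 3 > 0

ℤ_5 = {x ∈ ℚ_5 : v_5(x) ≥ 0} and ℤ_5^× = {x ∈ ℤ_5 : v_5(x) = 0}. Here v_5(4000/37) = v_5(num) − v_5(den) = 3; compare against these criteria.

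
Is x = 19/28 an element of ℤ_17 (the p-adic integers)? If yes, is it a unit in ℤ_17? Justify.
x ∈ ℤ_17^× (unit); v_17(x) = 0

ℤ_17 = {x ∈ ℚ_17 : v_17(x) ≥ 0} and ℤ_17^× = {x ∈ ℤ_17 : v_17(x) = 0}. Here v_17(19/28) = v_17(num) − v_17(den) = 0; compare against these criteria.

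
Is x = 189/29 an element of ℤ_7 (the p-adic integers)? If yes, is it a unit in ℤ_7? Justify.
x ∈ ℤ_7 but not a unit; v_7(x) = 1 > 0

ℤ_7 = {x ∈ ℚ_7 : v_7(x) ≥ 0} and ℤ_7^× = {x ∈ ℤ_7 : v_7(x) = 0}. Here v_7(189/29) = v_7(num) − v_7(den) = 1; compare against these criteria.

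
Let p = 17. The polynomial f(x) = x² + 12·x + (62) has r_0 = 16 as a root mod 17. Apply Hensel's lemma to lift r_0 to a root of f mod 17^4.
r_3 = 4300 (mod 83521)

Hensel: r_{i+1} = r_i − f(r_i)·(f′(r_i))^{-1} mod 17^{i+2}, f′(x) = 2x + 12. Iterate:
  r_0 = 16 (mod 17)
  r_1 = 254 (mod 289)
  r_2 = 4300 (mod 4913)
  r_3 = 4300 (mod 83521)
Final: r = 4300 satisfies f(r) ≡ 0 mod 17^4.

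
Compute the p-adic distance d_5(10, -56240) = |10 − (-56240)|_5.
d_5(10, -56240) = 1/3125

Step 1 — x − y = 10 − (-56240) = 56250. Step 2 — v_5(56250) = 5 (factor: 56250 = (5^5 · 18); the sign does not affect v_p). Step 3 — |x − y|_5 = 5^{-5} = 1/3125.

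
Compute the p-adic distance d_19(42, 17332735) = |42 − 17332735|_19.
d_19(42, 17332735) = 1/2476099

Step 1 — x − y = 42 − 17332735 = -17332693. Step 2 — v_19(-17332693) = 5 (factor: -17332693 = −(19^5 · 7); the sign does not affect v_p). Step 3 — |x − y|_19 = 19^{-5} = 1/2476099.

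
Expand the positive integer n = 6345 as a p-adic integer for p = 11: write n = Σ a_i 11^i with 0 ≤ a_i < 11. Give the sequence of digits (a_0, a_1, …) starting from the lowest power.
(a_0, a_1, …) = (9, 4, 8, 4)

Repeated division by 11 gives the digits low-to-high: 6345 = 9 + 4·11^1 + 8·11^2 + 4·11^3. Digit sequence: (9, 4, 8, 4).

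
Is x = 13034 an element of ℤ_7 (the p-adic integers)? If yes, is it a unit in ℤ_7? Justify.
x ∈ ℤ_7 but not a unit; v_7(x) = 3 > 0

ℤ_7 = {x ∈ ℚ_7 : v_7(x) ≥ 0} and ℤ_7^× = {x ∈ ℤ_7 : v_7(x) = 0}. Here v_7(13034) = v_7(num) − v_7(den) = 3; compare against these criteria.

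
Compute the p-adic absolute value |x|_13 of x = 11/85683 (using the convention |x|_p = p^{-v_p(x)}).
|11/85683|_13 = 28561

Step 1 — compute v_13(x) by factoring powers of 13 out of the numerator and denominator: v_13(11/85683) = -4. Step 2 — apply |x|_p = p^{-v_p(x)} = 13^{4} = 28561.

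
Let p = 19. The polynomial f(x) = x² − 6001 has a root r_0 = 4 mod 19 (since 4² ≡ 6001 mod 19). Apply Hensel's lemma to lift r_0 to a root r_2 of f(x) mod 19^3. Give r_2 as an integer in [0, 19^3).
r_2 = 707 (mod 6859)

Hensel's recurrence: r_{i+1} = r_i − f(r_i)·(f′(r_i))^{-1} mod 19^{i+2}, with f′(x) = 2x. Iterate:
  r_0 = 4 (mod 19)
  r_1 = 346 (mod 361)
  r_2 = 707 (mod 6859)
Final: r_2 = 707, and one checks f(r_2) ≡ 0 mod 19^3.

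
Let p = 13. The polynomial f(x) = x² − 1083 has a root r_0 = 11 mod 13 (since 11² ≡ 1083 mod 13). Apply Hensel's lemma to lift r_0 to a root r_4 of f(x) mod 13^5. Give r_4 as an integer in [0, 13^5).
r_4 = 183896 (mod 371293)

Hensel's recurrence: r_{i+1} = r_i − f(r_i)·(f′(r_i))^{-1} mod 13^{i+2}, with f′(x) = 2x. Iterate:
  r_0 = 11 (mod 13)
  r_1 = 24 (mod 169)
  r_2 = 1545 (mod 2197)
  r_3 = 12530 (mod 28561)
  r_4 = 183896 (mod 371293)
Final: r_4 = 183896, and one checks f(r_4) ≡ 0 mod 13^5.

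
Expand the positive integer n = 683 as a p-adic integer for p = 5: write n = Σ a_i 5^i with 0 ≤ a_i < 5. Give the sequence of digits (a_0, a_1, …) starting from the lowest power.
(a_0, a_1, …) = (3, 1, 2, 0, 1)

Repeated division by 5 gives the digits low-to-high: 683 = 3 + 1·5^1 + 2·5^2 + 1·5^4. Digit sequence: (3, 1, 2, 0, 1).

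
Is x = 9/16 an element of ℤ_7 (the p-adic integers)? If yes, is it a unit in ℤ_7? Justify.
x ∈ ℤ_7^× (unit); v_7(x) = 0

ℤ_7 = {x ∈ ℚ_7 : v_7(x) ≥ 0} and ℤ_7^× = {x ∈ ℤ_7 : v_7(x) = 0}. Here v_7(9/16) = v_7(num) − v_7(den) = 0; compare against these criteria.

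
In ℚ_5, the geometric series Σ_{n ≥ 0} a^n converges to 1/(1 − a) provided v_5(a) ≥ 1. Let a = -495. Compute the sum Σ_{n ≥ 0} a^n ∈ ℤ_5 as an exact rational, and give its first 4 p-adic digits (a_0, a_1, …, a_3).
Σ a^n = 1/(1 − a) = 1/496;  first 4 digits = (1, 1, 1, 2)

v_5(a) = 1 ≥ 1, so the series converges in ℤ_5 to 1/(1 − a) = 1/(1 − (-495)) = 1/496. Expand this rational in ℤ_5: compute digits iteratively via d_i = x_i mod 5, x_{i+1} = (x_i − d_i)/5. The first 4 digits are (1, 1, 1, 2).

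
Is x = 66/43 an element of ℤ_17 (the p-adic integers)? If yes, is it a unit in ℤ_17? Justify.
x ∈ ℤ_17^× (unit); v_17(x) = 0

ℤ_17 = {x ∈ ℚ_17 : v_17(x) ≥ 0} and ℤ_17^× = {x ∈ ℤ_17 : v_17(x) = 0}. Here v_17(66/43) = v_17(num) − v_17(den) = 0; compare against these criteria.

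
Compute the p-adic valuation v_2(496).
v_2(496) = 4

v_2(n) is the largest exponent k such that 2^k divides n. Factor out: 496 = 2^4 · 31. (Sign doesn't affect v_p.) So v_2(496) = 4.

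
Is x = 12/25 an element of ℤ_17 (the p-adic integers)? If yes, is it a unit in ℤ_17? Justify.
x ∈ ℤ_17^× (unit); v_17(x) = 0

ℤ_17 = {x ∈ ℚ_17 : v_17(x) ≥ 0} and ℤ_17^× = {x ∈ ℤ_17 : v_17(x) = 0}. Here v_17(12/25) = v_17(num) − v_17(den) = 0; compare against these criteria.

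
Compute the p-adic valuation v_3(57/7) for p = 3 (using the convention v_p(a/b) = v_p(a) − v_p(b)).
v_3(57/7) = 1

Factor powers of 3 from the numerator and denominator of the reduced fraction: 57 = 3^1 · 19 and 7 = 3^0 · 7. Apply v_p(a/b) = v_p(a) − v_p(b): v_3(57/7) = 1 − 0 = 1.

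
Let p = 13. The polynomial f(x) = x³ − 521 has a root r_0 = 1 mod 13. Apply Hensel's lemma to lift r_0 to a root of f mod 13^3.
r_2 = 1132 (mod 2197)

Hensel: r_{i+1} = r_i − f(r_i)/f′(r_i) mod 13^{i+2}, where f′(x) = 3x². Iterate:
  r_0 = 1 (mod 13)
  r_1 = 118 (mod 169)
  r_2 = 1132 (mod 2197)
Final: r = 1132 with f(r) ≡ 0 mod 13^3.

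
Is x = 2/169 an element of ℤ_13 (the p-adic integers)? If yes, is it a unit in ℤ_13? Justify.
x ∉ ℤ_13 (v_13(x) = -2 < 0)

ℤ_13 = {x ∈ ℚ_13 : v_13(x) ≥ 0} and ℤ_13^× = {x ∈ ℤ_13 : v_13(x) = 0}. Here v_13(2/169) = v_13(num) − v_13(den) = -2; compare against these criteria.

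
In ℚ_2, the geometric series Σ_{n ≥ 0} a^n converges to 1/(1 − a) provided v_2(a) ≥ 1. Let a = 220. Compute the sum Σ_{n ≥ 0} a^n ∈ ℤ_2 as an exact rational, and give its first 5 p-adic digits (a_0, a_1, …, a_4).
Σ a^n = 1/(1 − a) = -1/219;  first 5 digits = (1, 0, 1, 1, 0)

v_2(a) = 2 ≥ 1, so the series converges in ℤ_2 to 1/(1 − a) = 1/(1 − 220) = -1/219. Expand this rational in ℤ_2: compute digits iteratively via d_i = x_i mod 2, x_{i+1} = (x_i − d_i)/2. The first 5 digits are (1, 0, 1, 1, 0).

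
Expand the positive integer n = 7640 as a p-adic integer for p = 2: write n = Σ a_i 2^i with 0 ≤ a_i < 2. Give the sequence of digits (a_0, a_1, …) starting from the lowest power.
(a_0, a_1, …) = (0, 0, 0, 1, 1, 0, 1, 1, 1, 0, 1, 1, 1)

Repeated division by 2 gives the digits low-to-high: 7640 = 1·2^3 + 1·2^4 + 1·2^6 + 1·2^7 + 1·2^8 + 1·2^10 + 1·2^11 + 1·2^12. Digit sequence: (0, 0, 0, 1, 1, 0, 1, 1, 1, 0, 1, 1, 1).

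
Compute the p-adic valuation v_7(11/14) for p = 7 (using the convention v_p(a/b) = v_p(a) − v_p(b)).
v_7(11/14) = -1

Factor powers of 7 from the numerator and denominator of the reduced fraction: 11 = 7^0 · 11 and 14 = 7^1 · 2. Apply v_p(a/b) = v_p(a) − v_p(b): v_7(11/14) = 0 − 1 = -1.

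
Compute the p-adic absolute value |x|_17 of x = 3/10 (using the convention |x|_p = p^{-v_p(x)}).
|3/10|_17 = 1

Step 1 — compute v_17(x) by factoring powers of 17 out of the numerator and denominator: v_17(3/10) = 0. Step 2 — apply |x|_p = p^{-v_p(x)} = 17^{0} = 1.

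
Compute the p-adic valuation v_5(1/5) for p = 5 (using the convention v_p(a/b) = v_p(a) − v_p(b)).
v_5(1/5) = -1

Factor powers of 5 from the numerator and denominator of the reduced fraction: 1 = 5^0 · 1 and 5 = 5^1 · 1. Apply v_p(a/b) = v_p(a) − v_p(b): v_5(1/5) = 0 − 1 = -1.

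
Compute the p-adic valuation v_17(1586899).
v_17(1586899) = 4

v_17(n) is the largest exponent k such that 17^k divides n. Factor out: 1586899 = 17^4 · 19. (Sign doesn't affect v_p.) So v_17(1586899) = 4.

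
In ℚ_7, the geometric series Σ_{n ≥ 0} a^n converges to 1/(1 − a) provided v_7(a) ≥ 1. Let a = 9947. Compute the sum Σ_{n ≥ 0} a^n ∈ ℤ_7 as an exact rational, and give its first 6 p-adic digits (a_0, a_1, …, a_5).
Σ a^n = 1/(1 − a) = -1/9946;  first 6 digits = (1, 0, 0, 1, 4, 0)

v_7(a) = 3 ≥ 1, so the series converges in ℤ_7 to 1/(1 − a) = 1/(1 − 9947) = -1/9946. Expand this rational in ℤ_7: compute digits iteratively via d_i = x_i mod 7, x_{i+1} = (x_i − d_i)/7. The first 6 digits are (1, 0, 0, 1, 4, 0).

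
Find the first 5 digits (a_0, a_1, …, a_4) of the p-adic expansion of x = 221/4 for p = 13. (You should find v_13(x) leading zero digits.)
(a_0, …, a_4) = (0, 1, 10, 9, 9)

v_13(221/4) = 1, so a_0 = ... = a_0 = 0. Factor out: x = 13^1 · u with u = 17/4 a unit in ℤ_13. Expand u iteratively via a_{v+i} = u_i mod 13, u_{i+1} = (u_i − a_{v+i})/13:
  u_0 = 17/4;  a_1 = 1;  u_1 = (u_0 − 1)/13 = 1/4
  u_1 = 1/4;  a_2 = 10;  u_2 = (u_1 − 10)/13 = -3/4
  u_2 = -3/4;  a_3 = 9;  u_3 = (u_2 − 9)/13 = -3/4
  u_3 = -3/4;  a_4 = 9;  u_4 = (u_3 − 9)/13 = -3/4
Digits: (0, 1, 10, 9, 9).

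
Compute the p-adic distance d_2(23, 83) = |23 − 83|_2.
d_2(23, 83) = 1/4

Step 1 — x − y = 23 − 83 = -60. Step 2 — v_2(-60) = 2 (factor: -60 = −(2^2 · 15); the sign does not affect v_p). Step 3 — |x − y|_2 = 2^{-2} = 1/4.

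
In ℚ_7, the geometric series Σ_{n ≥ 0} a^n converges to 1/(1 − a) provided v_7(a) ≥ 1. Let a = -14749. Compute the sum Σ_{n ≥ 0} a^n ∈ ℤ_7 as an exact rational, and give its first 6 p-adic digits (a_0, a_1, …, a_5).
Σ a^n = 1/(1 − a) = 1/14750;  first 6 digits = (1, 0, 0, 6, 0, 6)

v_7(a) = 3 ≥ 1, so the series converges in ℤ_7 to 1/(1 − a) = 1/(1 − (-14749)) = 1/14750. Expand this rational in ℤ_7: compute digits iteratively via d_i = x_i mod 7, x_{i+1} = (x_i − d_i)/7. The first 6 digits are (1, 0, 0, 6, 0, 6).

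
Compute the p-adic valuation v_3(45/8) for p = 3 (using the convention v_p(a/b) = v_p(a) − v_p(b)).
v_3(45/8) = 2

Factor powers of 3 from the numerator and denominator of the reduced fraction: 45 = 3^2 · 5 and 8 = 3^0 · 8. Apply v_p(a/b) = v_p(a) − v_p(b): v_3(45/8) = 2 − 0 = 2.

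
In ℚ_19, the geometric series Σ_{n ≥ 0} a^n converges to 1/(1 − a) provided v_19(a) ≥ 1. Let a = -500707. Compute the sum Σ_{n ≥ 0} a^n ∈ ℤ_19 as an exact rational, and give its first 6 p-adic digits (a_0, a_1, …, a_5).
Σ a^n = 1/(1 − a) = 1/500708;  first 6 digits = (1, 0, 0, 3, 15, 18)

v_19(a) = 3 ≥ 1, so the series converges in ℤ_19 to 1/(1 − a) = 1/(1 − (-500707)) = 1/500708. Expand this rational in ℤ_19: compute digits iteratively via d_i = x_i mod 19, x_{i+1} = (x_i − d_i)/19. The first 6 digits are (1, 0, 0, 3, 15, 18).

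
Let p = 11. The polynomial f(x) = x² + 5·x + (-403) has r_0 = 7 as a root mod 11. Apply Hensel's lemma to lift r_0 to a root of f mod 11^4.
r_3 = 12404 (mod 14641)

Hensel: r_{i+1} = r_i − f(r_i)·(f′(r_i))^{-1} mod 11^{i+2}, f′(x) = 2x + 5. Iterate:
  r_0 = 7 (mod 11)
  r_1 = 62 (mod 121)
  r_2 = 425 (mod 1331)
  r_3 = 12404 (mod 14641)
Final: r = 12404 satisfies f(r) ≡ 0 mod 11^4.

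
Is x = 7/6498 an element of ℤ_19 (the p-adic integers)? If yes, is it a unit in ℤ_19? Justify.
x ∉ ℤ_19 (v_19(x) = -2 < 0)

ℤ_19 = {x ∈ ℚ_19 : v_19(x) ≥ 0} and ℤ_19^× = {x ∈ ℤ_19 : v_19(x) = 0}. Here v_19(7/6498) = v_19(num) − v_19(den) = -2; compare against these criteria.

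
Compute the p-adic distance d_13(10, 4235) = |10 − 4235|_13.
d_13(10, 4235) = 1/169

Step 1 — x − y = 10 − 4235 = -4225. Step 2 — v_13(-4225) = 2 (factor: -4225 = −(13^2 · 25); the sign does not affect v_p). Step 3 — |x − y|_13 = 13^{-2} = 1/169.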